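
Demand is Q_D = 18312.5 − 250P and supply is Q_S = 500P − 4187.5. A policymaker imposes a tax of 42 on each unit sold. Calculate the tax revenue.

In inverse form: demand P = 73.25 − 0.004Q, supply P = 8.375 + 0.002Q.
Competitive equilibrium: 73.25 − 0.004Q = 8.375 + 0.002Q → Q* = 10812.5, P* = 30.
With the tax, the buyer price exceeds the seller price by 42: (73.25 − 0.004Q) − (8.375 + 0.002Q) = 42 → Q' = 3812.5.
Tax revenue = 42 × 3812.5 = 160125.

160125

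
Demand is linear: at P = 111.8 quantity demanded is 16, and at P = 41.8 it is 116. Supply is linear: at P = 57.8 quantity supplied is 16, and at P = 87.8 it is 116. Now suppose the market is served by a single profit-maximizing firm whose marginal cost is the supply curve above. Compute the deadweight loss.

415.40

Demand slope = (41.8 − 111.8)/(116 − 16) = −0.7, so P = 123 − 0.7Q.
Supply slope = (87.8 − 57.8)/(116 − 16) = 0.3, so P = 53 + 0.3Q.
Competitive equilibrium: 123 − 0.7Q = 53 + 0.3Q → Q* = 70, P* = 74.
Marginal revenue: MR = 123 − 1.4Q. Set MR = MC: 123 − 1.4Q = 53 + 0.3Q → Q_m = 41.1765.
Price P_m = 123 − 0.7·41.1765 = 94.1765; MC(Q_m) = 53 + 0.3·41.1765 = 65.353.
Competitive Q* = 70, so ΔQ = 28.8235; wedge = 94.1765 − 65.353 = 28.8235.
Welfare loss = ½ × 28.8235 × 28.8235 = 415.40.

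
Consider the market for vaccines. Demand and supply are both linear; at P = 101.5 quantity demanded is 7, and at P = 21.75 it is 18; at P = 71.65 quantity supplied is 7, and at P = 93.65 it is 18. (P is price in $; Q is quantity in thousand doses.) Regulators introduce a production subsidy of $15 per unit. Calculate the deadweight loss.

Demand slope = (21.75 − 101.5)/(18 − 7) = −7.25, so P = 152.25 − 7.25Q.
Supply slope = (93.65 − 71.65)/(18 − 7) = 2, so P = 57.65 + 2Q.
Competitive equilibrium: 152.25 − 7.25Q = 57.65 + 2Q → Q* = 10.227, P* = 78.1041.
The subsidy lowers effective supply by 15: P = 42.65 + 2Q.
New quantity: 152.25 − 7.25Q = 42.65 + 2Q → Q' = 11.8486.
Overproduction ΔQ = 11.8486 − 10.227 = 1.6216; wedge = subsidy = 15.
DWL = ½ × 1.6216 × 15 = $12.16 thousand.

$12.16 thousand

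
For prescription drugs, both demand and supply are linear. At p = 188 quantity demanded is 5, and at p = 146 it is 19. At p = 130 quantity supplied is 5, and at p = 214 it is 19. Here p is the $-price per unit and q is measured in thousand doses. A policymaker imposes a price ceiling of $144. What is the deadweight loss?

$76.06 thousand

Demand slope = (146 − 188)/(19 − 5) = −3, so p = 203 − 3q.
Supply slope = (214 − 130)/(19 − 5) = 6, so p = 100 + 6q.
Competitive equilibrium: 203 − 3q = 100 + 6q → q* = 11.4444, p* = 168.6667.
At the ceiling p = 144, quantity supplied = (144 − 100)/6 = 7.3333.
Willingness to pay at q' = 7.3333: 203 − 3·7.3333 = 181.0001.
Δq = 11.4444 − 7.3333 = 4.1111; wedge = 181.0001 − 144 = 37.0001.
Welfare loss = ½ × 4.1111 × 37.0001 = $76.06 thousand.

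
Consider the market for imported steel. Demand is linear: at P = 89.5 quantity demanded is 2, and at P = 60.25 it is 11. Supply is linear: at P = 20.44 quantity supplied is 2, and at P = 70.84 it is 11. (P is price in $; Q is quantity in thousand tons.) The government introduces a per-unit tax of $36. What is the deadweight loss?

$73.22 thousand

Demand slope = (60.25 − 89.5)/(11 − 2) = −3.25, so P = 96 − 3.25Q.
Supply slope = (70.84 − 20.44)/(11 − 2) = 5.6, so P = 9.24 + 5.6Q.
Competitive equilibrium: 96 − 3.25Q = 9.24 + 5.6Q → Q* = 9.8034, P* = 64.139.
With the tax, the buyer price exceeds the seller price by 36: (96 − 3.25Q) − (9.24 + 5.6Q) = 36 → Q' = 5.7356.
ΔQ = 9.8034 − 5.7356 = 4.0678; the wedge equals the tax, 36.
Welfare loss = ½ × 4.0678 × 36 = $73.22 thousand.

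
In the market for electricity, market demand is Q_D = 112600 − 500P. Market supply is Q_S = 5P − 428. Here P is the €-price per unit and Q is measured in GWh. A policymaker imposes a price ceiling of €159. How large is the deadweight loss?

€10608.41

In inverse form: demand P = 225.2 − 0.002Q, supply P = 85.6 + 0.2Q.
Competitive equilibrium: 225.2 − 0.002Q = 85.6 + 0.2Q → Q* = 691.0891, P* = 223.8178.
At the ceiling P = 159, quantity supplied = (159 − 85.6)/0.2 = 367.
Willingness to pay at Q' = 367: 225.2 − 0.002·367 = 224.466.
ΔQ = 691.0891 − 367 = 324.0891; wedge = 224.466 − 159 = 65.466.
Welfare loss = ½ × 324.0891 × 65.466 = €10608.41.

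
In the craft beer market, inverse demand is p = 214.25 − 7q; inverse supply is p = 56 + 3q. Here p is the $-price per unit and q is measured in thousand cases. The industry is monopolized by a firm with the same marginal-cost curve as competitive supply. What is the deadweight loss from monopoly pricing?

Competitive equilibrium: 214.25 − 7q = 56 + 3q → q* = 15.825, p* = 103.475.
Marginal revenue: MR = 214.25 − 14q. Set MR = MC: 214.25 − 14q = 56 + 3q → q_m = 9.3088.
Price p_m = 214.25 − 7·9.3088 = 149.0884; MC(q_m) = 56 + 3·9.3088 = 83.9264.
Competitive q* = 15.825, so Δq = 6.5162; wedge = 149.0884 − 83.9264 = 65.162.
Welfare loss = ½ × 6.5162 × 65.162 = $212.30 thousand.

$212.30 thousand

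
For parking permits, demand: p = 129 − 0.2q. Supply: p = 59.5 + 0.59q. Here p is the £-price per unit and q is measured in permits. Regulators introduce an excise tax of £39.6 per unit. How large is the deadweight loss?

£992.51

Competitive equilibrium: 129 − 0.2q = 59.5 + 0.59q → q* = 87.9747, p* = 111.4051.
With the tax, the buyer price exceeds the seller price by 39.6: (129 − 0.2q) − (59.5 + 0.59q) = 39.6 → q' = 37.8481.
Δq = 87.9747 − 37.8481 = 50.1266; the wedge equals the tax, 39.6.
Welfare loss = ½ × 50.1266 × 39.6 = £992.51.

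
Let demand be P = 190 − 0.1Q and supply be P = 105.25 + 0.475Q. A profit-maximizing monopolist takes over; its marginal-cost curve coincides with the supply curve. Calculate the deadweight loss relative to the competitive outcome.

Competitive equilibrium: 190 − 0.1Q = 105.25 + 0.475Q → Q* = 147.3913, P* = 175.2609.
Marginal revenue: MR = 190 − 0.2Q. Set MR = MC: 190 − 0.2Q = 105.25 + 0.475Q → Q_m = 125.5556.
Price P_m = 190 − 0.1·125.5556 = 177.4444; MC(Q_m) = 105.25 + 0.475·125.5556 = 164.8889.
Competitive Q* = 147.3913, so ΔQ = 21.8357; wedge = 177.4444 − 164.8889 = 12.5555.
DWL = ½ × 21.8357 × 12.5555 = 137.08.

137.08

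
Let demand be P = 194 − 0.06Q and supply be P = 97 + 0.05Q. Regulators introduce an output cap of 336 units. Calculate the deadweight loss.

Competitive equilibrium: 194 − 0.06Q = 97 + 0.05Q → Q* = 881.8182, P* = 141.0909.
At Q = 336: demand price = 194 − 0.06·336 = 173.84; supply price = 97 + 0.05·336 = 113.8.
ΔQ = 881.8182 − 336 = 545.8182; wedge = 173.84 − 113.8 = 60.04.
The triangle = ½ × 545.8182 × 60.04 = 16385.46.

16385.46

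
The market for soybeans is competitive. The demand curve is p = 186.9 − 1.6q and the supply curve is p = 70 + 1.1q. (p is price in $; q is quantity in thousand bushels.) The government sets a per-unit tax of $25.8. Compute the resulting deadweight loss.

Competitive equilibrium: 186.9 − 1.6q = 70 + 1.1q → q* = 43.2963, p* = 117.6259.
With the tax, the buyer price exceeds the seller price by 25.8: (186.9 − 1.6q) − (70 + 1.1q) = 25.8 → q' = 33.7407.
Δq = 43.2963 − 33.7407 = 9.5556; the wedge equals the tax, 25.8.
The triangle = ½ × 9.5556 × 25.8 = $123.27 thousand.

$123.27 thousand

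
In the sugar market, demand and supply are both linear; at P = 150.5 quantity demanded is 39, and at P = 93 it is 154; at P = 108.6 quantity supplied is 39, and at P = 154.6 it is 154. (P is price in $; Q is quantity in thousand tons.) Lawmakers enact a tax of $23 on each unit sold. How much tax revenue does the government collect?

$1380 thousand

Demand slope = (93 − 150.5)/(154 − 39) = −0.5, so P = 170 − 0.5Q.
Supply slope = (154.6 − 108.6)/(154 − 39) = 0.4, so P = 93 + 0.4Q.
Competitive equilibrium: 170 − 0.5Q = 93 + 0.4Q → Q* = 85.5556, P* = 127.2222.
With the tax, the buyer price exceeds the seller price by 23: (170 − 0.5Q) − (93 + 0.4Q) = 23 → Q' = 60.
Tax revenue = 23 × 60 = $1380 thousand.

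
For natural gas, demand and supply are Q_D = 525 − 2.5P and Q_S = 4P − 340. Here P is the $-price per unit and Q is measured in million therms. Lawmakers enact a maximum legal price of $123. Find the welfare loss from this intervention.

In inverse form: demand P = 210 − 0.4Q, supply P = 85 + 0.25Q.
Competitive equilibrium: 210 − 0.4Q = 85 + 0.25Q → Q* = 192.3077, P* = 133.0769.
At the ceiling P = 123, quantity supplied = (123 − 85)/0.25 = 152.
Willingness to pay at Q' = 152: 210 − 0.4·152 = 149.2.
ΔQ = 192.3077 − 152 = 40.3077; wedge = 149.2 − 123 = 26.2.
Welfare loss = ½ × 40.3077 × 26.2 = $528.03 million.

$528.03 million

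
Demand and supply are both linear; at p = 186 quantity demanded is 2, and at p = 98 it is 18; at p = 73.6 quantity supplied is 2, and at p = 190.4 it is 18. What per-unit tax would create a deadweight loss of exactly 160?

Demand slope = (98 − 186)/(18 − 2) = −5.5, so p = 197 − 5.5q.
Supply slope = (190.4 − 73.6)/(18 − 2) = 7.3, so p = 59 + 7.3q.
Competitive equilibrium: 197 − 5.5q = 59 + 7.3q → q* = 10.7813, p* = 137.7031.
A tax t gives Δq = t/12.8 and wedge t, so DWL = t²/25.6.
t²/25.6 = 160 → t² = 4096 → t = 64.

64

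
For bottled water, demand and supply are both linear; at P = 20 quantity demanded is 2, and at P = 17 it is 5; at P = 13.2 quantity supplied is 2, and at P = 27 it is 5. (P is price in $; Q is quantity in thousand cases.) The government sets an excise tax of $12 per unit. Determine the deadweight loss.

$12.86 thousand

Demand slope = (17 − 20)/(5 − 2) = −1, so P = 22 − Q.
Supply slope = (27 − 13.2)/(5 − 2) = 4.6, so P = 4 + 4.6Q.
Competitive equilibrium: 22 − Q = 4 + 4.6Q → Q* = 3.2143, P* = 18.7857.
With the tax, the buyer price exceeds the seller price by 12: (22 − Q) − (4 + 4.6Q) = 12 → Q' = 1.0714.
ΔQ = 3.2143 − 1.0714 = 2.1429; the wedge equals the tax, 12.
Welfare loss = ½ × 2.1429 × 12 = $12.86 thousand.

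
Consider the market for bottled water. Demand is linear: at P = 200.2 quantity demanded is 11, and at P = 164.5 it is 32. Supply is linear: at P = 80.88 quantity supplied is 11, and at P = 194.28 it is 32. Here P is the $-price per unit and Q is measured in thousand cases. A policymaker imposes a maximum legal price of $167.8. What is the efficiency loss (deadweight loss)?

Demand slope = (164.5 − 200.2)/(32 − 11) = −1.7, so P = 218.9 − 1.7Q.
Supply slope = (194.28 − 80.88)/(32 − 11) = 5.4, so P = 21.48 + 5.4Q.
Competitive equilibrium: 218.9 − 1.7Q = 21.48 + 5.4Q → Q* = 27.8056, P* = 171.6304.
At the ceiling P = 167.8, quantity supplied = (167.8 − 21.48)/5.4 = 27.0963.
Willingness to pay at Q' = 27.0963: 218.9 − 1.7·27.0963 = 172.8363.
ΔQ = 27.8056 − 27.0963 = 0.7093; wedge = 172.8363 − 167.8 = 5.0363.
Deadweight loss = ½ × 0.7093 × 5.0363 = $1.79 thousand.

$1.79 thousand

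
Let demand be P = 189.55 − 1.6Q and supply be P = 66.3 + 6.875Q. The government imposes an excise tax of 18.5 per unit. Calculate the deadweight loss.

Competitive equilibrium: 189.55 − 1.6Q = 66.3 + 6.875Q → Q* = 14.5428, P* = 166.2816.
With the tax, the buyer price exceeds the seller price by 18.5: (189.55 − 1.6Q) − (66.3 + 6.875Q) = 18.5 → Q' = 12.3599.
ΔQ = 14.5428 − 12.3599 = 2.1829; the wedge equals the tax, 18.5.
The triangle = ½ × 2.1829 × 18.5 = 20.19.

20.19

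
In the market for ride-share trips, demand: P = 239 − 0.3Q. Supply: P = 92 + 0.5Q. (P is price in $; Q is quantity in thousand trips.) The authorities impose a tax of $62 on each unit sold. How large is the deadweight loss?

Competitive equilibrium: 239 − 0.3Q = 92 + 0.5Q → Q* = 183.75, P* = 183.875.
With the tax, the buyer price exceeds the seller price by 62: (239 − 0.3Q) − (92 + 0.5Q) = 62 → Q' = 106.25.
ΔQ = 183.75 − 106.25 = 77.5; the wedge equals the tax, 62.
DWL = ½ × 77.5 × 62 = $2402.50 thousand.

$2402.50 thousand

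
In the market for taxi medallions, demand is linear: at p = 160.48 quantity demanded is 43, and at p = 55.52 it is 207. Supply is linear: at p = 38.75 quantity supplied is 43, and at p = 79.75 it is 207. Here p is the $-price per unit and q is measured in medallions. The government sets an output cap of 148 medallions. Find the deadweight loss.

Demand slope = (55.52 − 160.48)/(207 − 43) = −0.64, so p = 188 − 0.64q.
Supply slope = (79.75 − 38.75)/(207 − 43) = 0.25, so p = 28 + 0.25q.
Competitive equilibrium: 188 − 0.64q = 28 + 0.25q → q* = 179.7753, p* = 72.9438.
At q = 148: demand price = 188 − 0.64·148 = 93.28; supply price = 28 + 0.25·148 = 65.
Δq = 179.7753 − 148 = 31.7753; wedge = 93.28 − 65 = 28.28.
DWL = ½ × 31.7753 × 28.28 = $449.30.

$449.30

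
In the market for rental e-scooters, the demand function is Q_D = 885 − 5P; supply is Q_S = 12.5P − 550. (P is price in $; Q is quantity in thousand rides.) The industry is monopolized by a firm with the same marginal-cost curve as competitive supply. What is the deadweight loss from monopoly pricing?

$5483.94 thousand

In inverse form: demand P = 177 − 0.2Q, supply P = 44 + 0.08Q.
Competitive equilibrium: 177 − 0.2Q = 44 + 0.08Q → Q* = 475, P* = 82.
Marginal revenue: MR = 177 − 0.4Q. Set MR = MC: 177 − 0.4Q = 44 + 0.08Q → Q_m = 277.0833.
Price P_m = 177 − 0.2·277.0833 = 121.5833; MC(Q_m) = 44 + 0.08·277.0833 = 66.1667.
Competitive Q* = 475, so ΔQ = 197.9167; wedge = 121.5833 − 66.1667 = 55.4166.
Deadweight loss = ½ × 197.9167 × 55.4166 = $5483.94 thousand.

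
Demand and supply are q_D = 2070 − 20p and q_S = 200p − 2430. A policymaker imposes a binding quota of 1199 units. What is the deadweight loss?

5867.40

In inverse form: demand p = 103.5 − 0.05q, supply p = 12.15 + 0.005q.
Competitive equilibrium: 103.5 − 0.05q = 12.15 + 0.005q → q* = 1660.9091, p* = 20.4545.
At q = 1199: demand price = 103.5 − 0.05·1199 = 43.55; supply price = 12.15 + 0.005·1199 = 18.145.
Δq = 1660.9091 − 1199 = 461.9091; wedge = 43.55 − 18.145 = 25.405.
Welfare loss = ½ × 461.9091 × 25.405 = 5867.40.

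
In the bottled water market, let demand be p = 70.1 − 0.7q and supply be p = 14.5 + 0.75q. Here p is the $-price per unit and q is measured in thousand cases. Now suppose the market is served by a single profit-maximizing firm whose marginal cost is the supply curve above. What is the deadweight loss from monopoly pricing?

$113 thousand

Competitive equilibrium: 70.1 − 0.7q = 14.5 + 0.75q → q* = 38.3448, p* = 43.2586.
Marginal revenue: MR = 70.1 − 1.4q. Set MR = MC: 70.1 − 1.4q = 14.5 + 0.75q → q_m = 25.8605.
Price p_m = 70.1 − 0.7·25.8605 = 51.9977; MC(q_m) = 14.5 + 0.75·25.8605 = 33.8954.
Competitive q* = 38.3448, so Δq = 12.4843; wedge = 51.9977 − 33.8954 = 18.1023.
Welfare loss = ½ × 12.4843 × 18.1023 = $113 thousand.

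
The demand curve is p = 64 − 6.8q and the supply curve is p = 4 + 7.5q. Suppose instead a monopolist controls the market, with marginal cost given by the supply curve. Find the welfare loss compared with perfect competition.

13.07

Competitive equilibrium: 64 − 6.8q = 4 + 7.5q → q* = 4.1958, p* = 35.4685.
Marginal revenue: MR = 64 − 13.6q. Set MR = MC: 64 − 13.6q = 4 + 7.5q → q_m = 2.8436.
Price p_m = 64 − 6.8·2.8436 = 44.6635; MC(q_m) = 4 + 7.5·2.8436 = 25.327.
Competitive q* = 4.1958, so Δq = 1.3522; wedge = 44.6635 − 25.327 = 19.3365.
Deadweight loss = ½ × 1.3522 × 19.3365 = 13.07.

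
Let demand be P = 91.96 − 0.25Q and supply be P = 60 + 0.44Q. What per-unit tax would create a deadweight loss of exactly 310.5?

Competitive equilibrium: 91.96 − 0.25Q = 60 + 0.44Q → Q* = 46.3188, P* = 80.3803.
A tax t gives ΔQ = t/0.69 and wedge t, so DWL = t²/1.38.
t²/1.38 = 310.5 → t² = 428.49 → t = 20.7.

20.7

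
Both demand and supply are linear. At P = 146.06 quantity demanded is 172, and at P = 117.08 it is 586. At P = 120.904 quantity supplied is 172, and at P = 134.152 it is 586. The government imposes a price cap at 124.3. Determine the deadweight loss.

Demand slope = (117.08 − 146.06)/(586 − 172) = −0.07, so P = 158.1 − 0.07Q.
Supply slope = (134.152 − 120.904)/(586 − 172) = 0.032, so P = 115.4 + 0.032Q.
Competitive equilibrium: 158.1 − 0.07Q = 115.4 + 0.032Q → Q* = 418.6275, P* = 128.7961.
At the ceiling P = 124.3, quantity supplied = (124.3 − 115.4)/0.032 = 278.125.
Willingness to pay at Q' = 278.125: 158.1 − 0.07·278.125 = 138.6313.
ΔQ = 418.6275 − 278.125 = 140.5025; wedge = 138.6313 − 124.3 = 14.3313.
Deadweight loss = ½ × 140.5025 × 14.3313 = 1006.79.

1006.79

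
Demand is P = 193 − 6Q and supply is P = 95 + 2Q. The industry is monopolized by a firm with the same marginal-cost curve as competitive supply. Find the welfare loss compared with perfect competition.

110.25

Competitive equilibrium: 193 − 6Q = 95 + 2Q → Q* = 12.25, P* = 119.5.
Marginal revenue: MR = 193 − 12Q. Set MR = MC: 193 − 12Q = 95 + 2Q → Q_m = 7.
Price P_m = 193 − 6·7 = 151; MC(Q_m) = 95 + 2·7 = 109.
Competitive Q* = 12.25, so ΔQ = 5.25; wedge = 151 − 109 = 42.
DWL = ½ × 5.25 × 42 = 110.25.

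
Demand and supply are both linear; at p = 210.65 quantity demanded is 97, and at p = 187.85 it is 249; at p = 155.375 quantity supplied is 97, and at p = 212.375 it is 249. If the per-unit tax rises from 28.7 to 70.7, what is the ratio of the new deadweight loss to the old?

6.068

Demand slope = (187.85 − 210.65)/(249 − 97) = −0.15, so p = 225.2 − 0.15q.
Supply slope = (212.375 − 155.375)/(249 − 97) = 0.375, so p = 119 + 0.375q.
Competitive equilibrium: 225.2 − 0.15q = 119 + 0.375q → q* = 202.2857, p* = 194.8571.
For a per-unit tax t: Δq = t/0.525, so DWL = ½·t·(t/0.525) = t²/1.05.
At t = 28.7: DWL = 784.467. At t = 70.7: DWL = 4760.467.
Ratio = (70.7/28.7)² = 6.068.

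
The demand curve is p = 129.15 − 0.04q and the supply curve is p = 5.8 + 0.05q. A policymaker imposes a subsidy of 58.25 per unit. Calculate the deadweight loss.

Competitive equilibrium: 129.15 − 0.04q = 5.8 + 0.05q → q* = 1370.5556, p* = 74.3278.
The subsidy lowers effective supply by 58.25: p = 0.05q − 52.45.
New quantity: 129.15 − 0.04q = 0.05q − 52.45 → q' = 2017.7778.
Overproduction Δq = 2017.7778 − 1370.5556 = 647.2222; wedge = subsidy = 58.25.
DWL = ½ × 647.2222 × 58.25 = 18850.35.

18850.35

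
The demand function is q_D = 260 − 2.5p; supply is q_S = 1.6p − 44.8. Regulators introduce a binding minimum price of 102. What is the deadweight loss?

2450.37

In inverse form: demand p = 104 − 0.4q, supply p = 28 + 0.625q.
Competitive equilibrium: 104 − 0.4q = 28 + 0.625q → q* = 74.1463, p* = 74.3415.
At the floor p = 102, quantity demanded = (104 − 102)/0.4 = 5.
Sellers' marginal cost at q' = 5: 28 + 0.625·5 = 31.125.
Δq = 74.1463 − 5 = 69.1463; wedge = 102 − 31.125 = 70.875.
Deadweight loss = ½ × 69.1463 × 70.875 = 2450.37.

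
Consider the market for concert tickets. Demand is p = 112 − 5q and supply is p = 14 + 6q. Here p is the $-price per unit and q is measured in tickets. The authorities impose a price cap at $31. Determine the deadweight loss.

Competitive equilibrium: 112 − 5q = 14 + 6q → q* = 8.9091, p* = 67.4545.
At the ceiling p = 31, quantity supplied = (31 − 14)/6 = 2.8333.
Willingness to pay at q' = 2.8333: 112 − 5·2.8333 = 97.8335.
Δq = 8.9091 − 2.8333 = 6.0758; wedge = 97.8335 − 31 = 66.8335.
Welfare loss = ½ × 6.0758 × 66.8335 = $203.03.

$203.03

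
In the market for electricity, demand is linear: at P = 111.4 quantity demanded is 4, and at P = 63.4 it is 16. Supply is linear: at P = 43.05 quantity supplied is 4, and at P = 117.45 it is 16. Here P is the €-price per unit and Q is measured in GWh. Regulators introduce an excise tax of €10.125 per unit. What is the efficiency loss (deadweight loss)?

Demand slope = (63.4 − 111.4)/(16 − 4) = −4, so P = 127.4 − 4Q.
Supply slope = (117.45 − 43.05)/(16 − 4) = 6.2, so P = 18.25 + 6.2Q.
Competitive equilibrium: 127.4 − 4Q = 18.25 + 6.2Q → Q* = 10.701, P* = 84.5961.
With the tax, the buyer price exceeds the seller price by 10.125: (127.4 − 4Q) − (18.25 + 6.2Q) = 10.125 → Q' = 9.7083.
ΔQ = 10.701 − 9.7083 = 0.9927; the wedge equals the tax, 10.125.
Deadweight loss = ½ × 0.9927 × 10.125 = €5.03.

€5.03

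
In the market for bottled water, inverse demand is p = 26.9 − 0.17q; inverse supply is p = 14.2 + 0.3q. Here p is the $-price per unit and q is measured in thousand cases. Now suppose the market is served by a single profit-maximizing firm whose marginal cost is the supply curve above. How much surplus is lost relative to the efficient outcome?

$12.11 thousand

Competitive equilibrium: 26.9 − 0.17q = 14.2 + 0.3q → q* = 27.0213, p* = 22.3064.
Marginal revenue: MR = 26.9 − 0.34q. Set MR = MC: 26.9 − 0.34q = 14.2 + 0.3q → q_m = 19.8438.
Price p_m = 26.9 − 0.17·19.8438 = 23.5266; MC(q_m) = 14.2 + 0.3·19.8438 = 20.1531.
Competitive q* = 27.0213, so Δq = 7.1775; wedge = 23.5266 − 20.1531 = 3.3735.
Deadweight loss = ½ × 7.1775 × 3.3735 = $12.11 thousand.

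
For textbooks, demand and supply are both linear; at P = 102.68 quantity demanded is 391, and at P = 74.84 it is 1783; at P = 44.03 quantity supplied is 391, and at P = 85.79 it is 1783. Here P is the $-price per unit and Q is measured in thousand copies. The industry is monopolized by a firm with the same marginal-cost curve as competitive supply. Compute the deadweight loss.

$4992.03 thousand

Demand slope = (74.84 − 102.68)/(1783 − 391) = −0.02, so P = 110.5 − 0.02Q.
Supply slope = (85.79 − 44.03)/(1783 − 391) = 0.03, so P = 32.3 + 0.03Q.
Competitive equilibrium: 110.5 − 0.02Q = 32.3 + 0.03Q → Q* = 1564, P* = 79.22.
Marginal revenue: MR = 110.5 − 0.04Q. Set MR = MC: 110.5 − 0.04Q = 32.3 + 0.03Q → Q_m = 1117.14286.
Price P_m = 110.5 − 0.02·1117.14286 = 88.15714; MC(Q_m) = 32.3 + 0.03·1117.14286 = 65.81429.
Competitive Q* = 1564, so ΔQ = 446.85714; wedge = 88.15714 − 65.81429 = 22.34285.
DWL = ½ × 446.85714 × 22.34285 = $4992.03 thousand.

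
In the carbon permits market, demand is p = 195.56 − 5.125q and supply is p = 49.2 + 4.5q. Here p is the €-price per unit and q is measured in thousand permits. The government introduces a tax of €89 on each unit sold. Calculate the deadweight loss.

€411.48 thousand

Competitive equilibrium: 195.56 − 5.125q = 49.2 + 4.5q → q* = 15.2062, p* = 117.6281.
With the tax, the buyer price exceeds the seller price by 89: (195.56 − 5.125q) − (49.2 + 4.5q) = 89 → q' = 5.9595.
Δq = 15.2062 − 5.9595 = 9.2467; the wedge equals the tax, 89.
DWL = ½ × 9.2467 × 89 = €411.48 thousand.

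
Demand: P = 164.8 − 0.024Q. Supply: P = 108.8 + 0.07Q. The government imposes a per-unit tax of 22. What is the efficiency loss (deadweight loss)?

2574.47

Competitive equilibrium: 164.8 − 0.024Q = 108.8 + 0.07Q → Q* = 595.7447, P* = 150.5021.
With the tax, the buyer price exceeds the seller price by 22: (164.8 − 0.024Q) − (108.8 + 0.07Q) = 22 → Q' = 361.7021.
ΔQ = 595.7447 − 361.7021 = 234.0426; the wedge equals the tax, 22.
The triangle = ½ × 234.0426 × 22 = 2574.47.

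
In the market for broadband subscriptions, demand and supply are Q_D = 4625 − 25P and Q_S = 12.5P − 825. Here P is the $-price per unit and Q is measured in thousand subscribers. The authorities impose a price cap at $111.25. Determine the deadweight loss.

In inverse form: demand P = 185 − 0.04Q, supply P = 66 + 0.08Q.
Competitive equilibrium: 185 − 0.04Q = 66 + 0.08Q → Q* = 991.6667, P* = 145.3333.
At the ceiling P = 111.25, quantity supplied = (111.25 − 66)/0.08 = 565.625.
Willingness to pay at Q' = 565.625: 185 − 0.04·565.625 = 162.375.
ΔQ = 991.6667 − 565.625 = 426.0417; wedge = 162.375 − 111.25 = 51.125.
Deadweight loss = ½ × 426.0417 × 51.125 = $10890.69 thousand.

$10890.69 thousand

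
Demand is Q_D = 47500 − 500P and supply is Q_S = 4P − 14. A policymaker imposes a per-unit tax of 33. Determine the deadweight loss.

2160.71

In inverse form: demand P = 95 − 0.002Q, supply P = 3.5 + 0.25Q.
Competitive equilibrium: 95 − 0.002Q = 3.5 + 0.25Q → Q* = 363.0952, P* = 94.2738.
With the tax, the buyer price exceeds the seller price by 33: (95 − 0.002Q) − (3.5 + 0.25Q) = 33 → Q' = 232.1429.
ΔQ = 363.0952 − 232.1429 = 130.9523; the wedge equals the tax, 33.
Deadweight loss = ½ × 130.9523 × 33 = 2160.71.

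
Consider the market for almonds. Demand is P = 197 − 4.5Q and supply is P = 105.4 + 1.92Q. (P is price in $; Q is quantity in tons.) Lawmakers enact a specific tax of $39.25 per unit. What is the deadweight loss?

Competitive equilibrium: 197 − 4.5Q = 105.4 + 1.92Q → Q* = 14.2679, P* = 132.7944.
With the tax, the buyer price exceeds the seller price by 39.25: (197 − 4.5Q) − (105.4 + 1.92Q) = 39.25 → Q' = 8.1542.
ΔQ = 14.2679 − 8.1542 = 6.1137; the wedge equals the tax, 39.25.
Deadweight loss = ½ × 6.1137 × 39.25 = $119.98.

$119.98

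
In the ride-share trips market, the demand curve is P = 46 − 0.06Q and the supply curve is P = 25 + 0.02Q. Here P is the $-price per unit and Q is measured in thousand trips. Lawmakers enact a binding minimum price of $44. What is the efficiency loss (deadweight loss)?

Competitive equilibrium: 46 − 0.06Q = 25 + 0.02Q → Q* = 262.5, P* = 30.25.
At the floor P = 44, quantity demanded = (46 − 44)/0.06 = 33.3333.
Sellers' marginal cost at Q' = 33.3333: 25 + 0.02·33.3333 = 25.6667.
ΔQ = 262.5 − 33.3333 = 229.1667; wedge = 44 − 25.6667 = 18.3333.
Welfare loss = ½ × 229.1667 × 18.3333 = $2100.69 thousand.

$2100.69 thousand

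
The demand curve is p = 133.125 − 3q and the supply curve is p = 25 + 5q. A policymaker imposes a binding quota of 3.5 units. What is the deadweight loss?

Competitive equilibrium: 133.125 − 3q = 25 + 5q → q* = 13.5156, p* = 92.5781.
At q = 3.5: demand price = 133.125 − 3·3.5 = 122.625; supply price = 25 + 5·3.5 = 42.5.
Δq = 13.5156 − 3.5 = 10.0156; wedge = 122.625 − 42.5 = 80.125.
Welfare loss = ½ × 10.0156 × 80.125 = 401.25.

401.25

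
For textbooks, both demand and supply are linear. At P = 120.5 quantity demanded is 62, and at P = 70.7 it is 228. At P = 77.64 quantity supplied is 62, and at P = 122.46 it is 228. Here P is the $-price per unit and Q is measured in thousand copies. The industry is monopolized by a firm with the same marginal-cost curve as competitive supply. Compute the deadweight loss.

$637.84 thousand

Demand slope = (70.7 − 120.5)/(228 − 62) = −0.3, so P = 139.1 − 0.3Q.
Supply slope = (122.46 − 77.64)/(228 − 62) = 0.27, so P = 60.9 + 0.27Q.
Competitive equilibrium: 139.1 − 0.3Q = 60.9 + 0.27Q → Q* = 137.193, P* = 97.9421.
Marginal revenue: MR = 139.1 − 0.6Q. Set MR = MC: 139.1 − 0.6Q = 60.9 + 0.27Q → Q_m = 89.8851.
Price P_m = 139.1 − 0.3·89.8851 = 112.1345; MC(Q_m) = 60.9 + 0.27·89.8851 = 85.169.
Competitive Q* = 137.193, so ΔQ = 47.3079; wedge = 112.1345 − 85.169 = 26.9655.
Welfare loss = ½ × 47.3079 × 26.9655 = $637.84 thousand.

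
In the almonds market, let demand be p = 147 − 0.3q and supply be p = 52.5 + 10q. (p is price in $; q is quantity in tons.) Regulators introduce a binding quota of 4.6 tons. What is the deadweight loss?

$107.78

Competitive equilibrium: 147 − 0.3q = 52.5 + 10q → q* = 9.1748, p* = 144.2476.
At q = 4.6: demand price = 147 − 0.3·4.6 = 145.62; supply price = 52.5 + 10·4.6 = 98.5.
Δq = 9.1748 − 4.6 = 4.5748; wedge = 145.62 − 98.5 = 47.12.
Welfare loss = ½ × 4.5748 × 47.12 = $107.78.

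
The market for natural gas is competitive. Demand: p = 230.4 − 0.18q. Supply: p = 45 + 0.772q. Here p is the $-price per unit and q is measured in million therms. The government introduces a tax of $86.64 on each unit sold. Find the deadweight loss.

Competitive equilibrium: 230.4 − 0.18q = 45 + 0.772q → q* = 194.7479, p* = 195.3454.
With the tax, the buyer price exceeds the seller price by 86.64: (230.4 − 0.18q) − (45 + 0.772q) = 86.64 → q' = 103.7395.
Δq = 194.7479 − 103.7395 = 91.0084; the wedge equals the tax, 86.64.
The triangle = ½ × 91.0084 × 86.64 = $3942.48 million.

$3942.48 million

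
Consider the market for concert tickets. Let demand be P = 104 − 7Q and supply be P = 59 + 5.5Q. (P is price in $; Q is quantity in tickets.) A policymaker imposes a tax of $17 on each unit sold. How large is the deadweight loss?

$11.56

Competitive equilibrium: 104 − 7Q = 59 + 5.5Q → Q* = 3.6, P* = 78.8.
With the tax, the buyer price exceeds the seller price by 17: (104 − 7Q) − (59 + 5.5Q) = 17 → Q' = 2.24.
ΔQ = 3.6 − 2.24 = 1.36; the wedge equals the tax, 17.
Welfare loss = ½ × 1.36 × 17 = $11.56.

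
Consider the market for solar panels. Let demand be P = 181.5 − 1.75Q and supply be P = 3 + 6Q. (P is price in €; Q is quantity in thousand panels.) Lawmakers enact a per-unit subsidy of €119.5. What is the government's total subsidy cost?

Competitive equilibrium: 181.5 − 1.75Q = 3 + 6Q → Q* = 23.0323, P* = 141.1935.
The subsidy lowers effective supply by 119.5: P = 6Q − 116.5.
New quantity: 181.5 − 1.75Q = 6Q − 116.5 → Q' = 38.4516.
Total subsidy cost = 119.5 × 38.4516 = €4594.97 thousand.

€4594.97 thousand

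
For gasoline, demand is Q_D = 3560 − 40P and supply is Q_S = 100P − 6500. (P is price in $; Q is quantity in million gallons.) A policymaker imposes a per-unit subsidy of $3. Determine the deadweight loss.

In inverse form: demand P = 89 − 0.025Q, supply P = 65 + 0.01Q.
Competitive equilibrium: 89 − 0.025Q = 65 + 0.01Q → Q* = 685.7143, P* = 71.8571.
The subsidy lowers effective supply by 3: P = 62 + 0.01Q.
New quantity: 89 − 0.025Q = 62 + 0.01Q → Q' = 771.4286.
Overproduction ΔQ = 771.4286 − 685.7143 = 85.7143; wedge = subsidy = 3.
DWL = ½ × 85.7143 × 3 = $128.57 million.

$128.57 million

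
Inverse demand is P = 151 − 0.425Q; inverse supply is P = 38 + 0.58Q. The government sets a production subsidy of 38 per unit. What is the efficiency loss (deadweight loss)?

Competitive equilibrium: 151 − 0.425Q = 38 + 0.58Q → Q* = 112.4378, P* = 103.2139.
The subsidy lowers effective supply by 38: P = 0 + 0.58Q.
New quantity: 151 − 0.425Q = 0 + 0.58Q → Q' = 150.2488.
Overproduction ΔQ = 150.2488 − 112.4378 = 37.811; wedge = subsidy = 38.
Welfare loss = ½ × 37.811 × 38 = 718.41.

718.41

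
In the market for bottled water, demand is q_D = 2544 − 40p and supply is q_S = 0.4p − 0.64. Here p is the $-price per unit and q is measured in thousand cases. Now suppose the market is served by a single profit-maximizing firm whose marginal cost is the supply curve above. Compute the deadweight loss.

In inverse form: demand p = 63.6 − 0.025q, supply p = 1.6 + 2.5q.
Competitive equilibrium: 63.6 − 0.025q = 1.6 + 2.5q → q* = 24.5545, p* = 62.9861.
Marginal revenue: MR = 63.6 − 0.05q. Set MR = MC: 63.6 − 0.05q = 1.6 + 2.5q → q_m = 24.3137.
Price p_m = 63.6 − 0.025·24.3137 = 62.9922; MC(q_m) = 1.6 + 2.5·24.3137 = 62.3843.
Competitive q* = 24.5545, so Δq = 0.2408; wedge = 62.9922 − 62.3843 = 0.6079.
Deadweight loss = ½ × 0.2408 × 0.6079 = $0.07 thousand.

$0.07 thousand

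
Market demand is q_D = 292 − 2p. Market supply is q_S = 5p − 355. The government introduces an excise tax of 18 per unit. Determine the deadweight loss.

In inverse form: demand p = 146 − 0.5q, supply p = 71 + 0.2q.
Competitive equilibrium: 146 − 0.5q = 71 + 0.2q → q* = 107.1429, p* = 92.4286.
With the tax, the buyer price exceeds the seller price by 18: (146 − 0.5q) − (71 + 0.2q) = 18 → q' = 81.4286.
Δq = 107.1429 − 81.4286 = 25.7143; the wedge equals the tax, 18.
Welfare loss = ½ × 25.7143 × 18 = 231.43.

231.43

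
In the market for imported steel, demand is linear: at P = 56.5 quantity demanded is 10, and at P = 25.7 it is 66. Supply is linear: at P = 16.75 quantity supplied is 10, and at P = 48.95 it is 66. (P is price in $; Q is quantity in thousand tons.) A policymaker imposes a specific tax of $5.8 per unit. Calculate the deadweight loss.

$14.95 thousand

Demand slope = (25.7 − 56.5)/(66 − 10) = −0.55, so P = 62 − 0.55Q.
Supply slope = (48.95 − 16.75)/(66 − 10) = 0.575, so P = 11 + 0.575Q.
Competitive equilibrium: 62 − 0.55Q = 11 + 0.575Q → Q* = 45.3333, P* = 37.0667.
With the tax, the buyer price exceeds the seller price by 5.8: (62 − 0.55Q) − (11 + 0.575Q) = 5.8 → Q' = 40.1778.
ΔQ = 45.3333 − 40.1778 = 5.1555; the wedge equals the tax, 5.8.
Deadweight loss = ½ × 5.1555 × 5.8 = $14.95 thousand.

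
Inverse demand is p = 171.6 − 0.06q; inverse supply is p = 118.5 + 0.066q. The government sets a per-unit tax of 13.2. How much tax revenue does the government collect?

Competitive equilibrium: 171.6 − 0.06q = 118.5 + 0.066q → q* = 421.4286, p* = 146.3143.
With the tax, the buyer price exceeds the seller price by 13.2: (171.6 − 0.06q) − (118.5 + 0.066q) = 13.2 → q' = 316.6667.
Tax revenue = 13.2 × 316.6667 = 4180.

4180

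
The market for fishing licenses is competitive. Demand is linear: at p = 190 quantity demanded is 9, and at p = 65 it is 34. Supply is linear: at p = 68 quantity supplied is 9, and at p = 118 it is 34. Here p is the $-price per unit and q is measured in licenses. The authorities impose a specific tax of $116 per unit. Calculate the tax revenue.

Demand slope = (65 − 190)/(34 − 9) = −5, so p = 235 − 5q.
Supply slope = (118 − 68)/(34 − 9) = 2, so p = 50 + 2q.
Competitive equilibrium: 235 − 5q = 50 + 2q → q* = 26.42857, p* = 102.85714.
With the tax, the buyer price exceeds the seller price by 116: (235 − 5q) − (50 + 2q) = 116 → q' = 9.85714.
Tax revenue = 116 × 9.85714 = $1143.43.

$1143.43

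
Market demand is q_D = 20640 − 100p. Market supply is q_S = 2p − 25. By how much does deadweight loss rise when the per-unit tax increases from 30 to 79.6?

5329.57

In inverse form: demand p = 206.4 − 0.01q, supply p = 12.5 + 0.5q.
Competitive equilibrium: 206.4 − 0.01q = 12.5 + 0.5q → q* = 380.1961, p* = 202.598.
For a per-unit tax t: Δq = t/0.51, so DWL = ½·t·(t/0.51) = t²/1.02.
At t = 30: DWL = 882.353. At t = 79.6: DWL = 6211.922.
Increase = 6211.922 − 882.353 = 5329.57.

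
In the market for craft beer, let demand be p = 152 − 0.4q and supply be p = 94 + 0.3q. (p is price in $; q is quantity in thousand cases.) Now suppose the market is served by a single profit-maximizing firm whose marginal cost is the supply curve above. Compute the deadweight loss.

Competitive equilibrium: 152 − 0.4q = 94 + 0.3q → q* = 82.8571, p* = 118.8571.
Marginal revenue: MR = 152 − 0.8q. Set MR = MC: 152 − 0.8q = 94 + 0.3q → q_m = 52.7273.
Price p_m = 152 − 0.4·52.7273 = 130.9091; MC(q_m) = 94 + 0.3·52.7273 = 109.8182.
Competitive q* = 82.8571, so Δq = 30.1298; wedge = 130.9091 − 109.8182 = 21.0909.
Welfare loss = ½ × 30.1298 × 21.0909 = $317.73 thousand.

$317.73 thousand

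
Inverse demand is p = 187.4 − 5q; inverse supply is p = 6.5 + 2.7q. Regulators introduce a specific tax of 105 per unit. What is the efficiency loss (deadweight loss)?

715.91

Competitive equilibrium: 187.4 − 5q = 6.5 + 2.7q → q* = 23.4935, p* = 69.9325.
With the tax, the buyer price exceeds the seller price by 105: (187.4 − 5q) − (6.5 + 2.7q) = 105 → q' = 9.8571.
Δq = 23.4935 − 9.8571 = 13.6364; the wedge equals the tax, 105.
DWL = ½ × 13.6364 × 105 = 715.91.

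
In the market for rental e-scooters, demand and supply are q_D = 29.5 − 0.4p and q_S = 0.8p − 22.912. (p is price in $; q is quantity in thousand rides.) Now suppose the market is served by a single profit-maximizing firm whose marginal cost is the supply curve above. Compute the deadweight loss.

In inverse form: demand p = 73.75 − 2.5q, supply p = 28.64 + 1.25q.
Competitive equilibrium: 73.75 − 2.5q = 28.64 + 1.25q → q* = 12.0293, p* = 43.6767.
Marginal revenue: MR = 73.75 − 5q. Set MR = MC: 73.75 − 5q = 28.64 + 1.25q → q_m = 7.2176.
Price p_m = 73.75 − 2.5·7.2176 = 55.706; MC(q_m) = 28.64 + 1.25·7.2176 = 37.662.
Competitive q* = 12.0293, so Δq = 4.8117; wedge = 55.706 − 37.662 = 18.044.
Welfare loss = ½ × 4.8117 × 18.044 = $43.41 thousand.

$43.41 thousand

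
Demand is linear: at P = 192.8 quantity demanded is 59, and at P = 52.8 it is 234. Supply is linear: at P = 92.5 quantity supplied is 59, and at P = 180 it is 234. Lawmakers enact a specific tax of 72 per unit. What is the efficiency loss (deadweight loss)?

1993.85

Demand slope = (52.8 − 192.8)/(234 − 59) = −0.8, so P = 240 − 0.8Q.
Supply slope = (180 − 92.5)/(234 − 59) = 0.5, so P = 63 + 0.5Q.
Competitive equilibrium: 240 − 0.8Q = 63 + 0.5Q → Q* = 136.1538, P* = 131.0769.
With the tax, the buyer price exceeds the seller price by 72: (240 − 0.8Q) − (63 + 0.5Q) = 72 → Q' = 80.7692.
ΔQ = 136.1538 − 80.7692 = 55.3846; the wedge equals the tax, 72.
DWL = ½ × 55.3846 × 72 = 1993.85.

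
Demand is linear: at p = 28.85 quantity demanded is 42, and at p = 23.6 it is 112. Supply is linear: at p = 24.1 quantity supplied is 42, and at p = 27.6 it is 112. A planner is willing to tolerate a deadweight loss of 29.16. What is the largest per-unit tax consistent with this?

2.7

Demand slope = (23.6 − 28.85)/(112 − 42) = −0.075, so p = 32 − 0.075q.
Supply slope = (27.6 − 24.1)/(112 − 42) = 0.05, so p = 22 + 0.05q.
Competitive equilibrium: 32 − 0.075q = 22 + 0.05q → q* = 80, p* = 26.
A tax t gives Δq = t/0.125 and wedge t, so DWL = t²/0.25.
t²/0.25 = 29.16 → t² = 7.29 → t = 2.7.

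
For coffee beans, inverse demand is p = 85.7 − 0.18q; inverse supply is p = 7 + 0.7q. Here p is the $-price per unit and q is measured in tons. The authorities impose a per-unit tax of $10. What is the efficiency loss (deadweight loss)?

$56.82

Competitive equilibrium: 85.7 − 0.18q = 7 + 0.7q → q* = 89.4318, p* = 69.6023.
With the tax, the buyer price exceeds the seller price by 10: (85.7 − 0.18q) − (7 + 0.7q) = 10 → q' = 78.0682.
Δq = 89.4318 − 78.0682 = 11.3636; the wedge equals the tax, 10.
The triangle = ½ × 11.3636 × 10 = $56.82.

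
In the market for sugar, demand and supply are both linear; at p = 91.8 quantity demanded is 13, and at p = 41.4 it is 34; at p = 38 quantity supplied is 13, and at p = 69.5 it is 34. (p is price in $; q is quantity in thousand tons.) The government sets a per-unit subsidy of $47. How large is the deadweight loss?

$283.21 thousand

Demand slope = (41.4 − 91.8)/(34 − 13) = −2.4, so p = 123 − 2.4q.
Supply slope = (69.5 − 38)/(34 − 13) = 1.5, so p = 18.5 + 1.5q.
Competitive equilibrium: 123 − 2.4q = 18.5 + 1.5q → q* = 26.7949, p* = 58.6923.
The subsidy lowers effective supply by 47: p = 1.5q − 28.5.
New quantity: 123 − 2.4q = 1.5q − 28.5 → q' = 38.8462.
Overproduction Δq = 38.8462 − 26.7949 = 12.0513; wedge = subsidy = 47.
Welfare loss = ½ × 12.0513 × 47 = $283.21 thousand.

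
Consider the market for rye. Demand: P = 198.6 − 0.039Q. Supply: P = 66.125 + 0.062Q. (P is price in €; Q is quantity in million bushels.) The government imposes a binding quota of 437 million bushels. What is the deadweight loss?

Competitive equilibrium: 198.6 − 0.039Q = 66.125 + 0.062Q → Q* = 1311.63366, P* = 147.44629.
At Q = 437: demand price = 198.6 − 0.039·437 = 181.557; supply price = 66.125 + 0.062·437 = 93.219.
ΔQ = 1311.63366 − 437 = 874.63366; wedge = 181.557 − 93.219 = 88.338.
DWL = ½ × 874.63366 × 88.338 = €38631.69 million.

€38631.69 million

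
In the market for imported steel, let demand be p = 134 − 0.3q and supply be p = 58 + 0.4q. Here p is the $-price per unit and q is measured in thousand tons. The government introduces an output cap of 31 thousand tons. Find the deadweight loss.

$2106.06 thousand

Competitive equilibrium: 134 − 0.3q = 58 + 0.4q → q* = 108.5714, p* = 101.4286.
At q = 31: demand price = 134 − 0.3·31 = 124.7; supply price = 58 + 0.4·31 = 70.4.
Δq = 108.5714 − 31 = 77.5714; wedge = 124.7 − 70.4 = 54.3.
DWL = ½ × 77.5714 × 54.3 = $2106.06 thousand.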